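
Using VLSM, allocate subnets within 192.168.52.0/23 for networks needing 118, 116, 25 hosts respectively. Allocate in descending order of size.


118 hosts -> /25 (126 usable): 192.168.52.0/25
116 hosts -> /25 (126 usable): 192.168.52.128/25
25 hosts -> /27 (30 usable): 192.168.53.0/27
Allocation: 192.168.52.0/25 (118 hosts, 126 usable); 192.168.52.128/25 (116 hosts, 126 usable); 192.168.53.0/27 (25 hosts, 30 usable)


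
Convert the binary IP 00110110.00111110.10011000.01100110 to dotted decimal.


00110110 = 54
00111110 = 62
10011000 = 152
01100110 = 102
IP: 54.62.152.102


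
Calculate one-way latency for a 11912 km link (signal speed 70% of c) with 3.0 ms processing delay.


Speed = 0.7 * 3e5 km/s = 210000 km/s
Propagation delay = 11912 / 210000 = 0.0567 s = 56.7238 ms
Processing delay = 3.0 ms
Total one-way latency = 59.7238 ms


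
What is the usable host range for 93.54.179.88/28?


Network: 93.54.179.80
Broadcast: 93.54.179.95
First usable = network + 1
Last usable = broadcast - 1
Range: 93.54.179.81 to 93.54.179.94


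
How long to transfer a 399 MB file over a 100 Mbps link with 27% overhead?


Effective throughput = 100 * (1 - 27/100) = 73 Mbps
File size in Mb = 399 * 8 = 3192 Mb
Time = 3192 / 73
Time = 43.726 seconds


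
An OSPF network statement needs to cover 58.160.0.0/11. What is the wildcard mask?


Subnet mask: 255.224.0.0
Wildcard = 255.255.255.255 - subnet mask
255 - 255 = 0
255 - 224 = 31
255 - 0 = 255
255 - 0 = 255
Wildcard: 0.31.255.255


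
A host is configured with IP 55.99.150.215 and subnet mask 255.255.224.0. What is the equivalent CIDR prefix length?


Binary: 11111111.11111111.11100000.00000000
Count leading 1s
Prefix: /19


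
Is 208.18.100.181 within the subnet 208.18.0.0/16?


Subnet network: 208.18.0.0
Test IP AND mask: 208.18.0.0
Yes, 208.18.100.181 is in 208.18.0.0/16


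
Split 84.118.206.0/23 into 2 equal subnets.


New prefix = 23 + 1 = 24
Each subnet has 256 addresses
  84.118.206.0/24
  84.118.207.0/24
Subnets: 84.118.206.0/24, 84.118.207.0/24


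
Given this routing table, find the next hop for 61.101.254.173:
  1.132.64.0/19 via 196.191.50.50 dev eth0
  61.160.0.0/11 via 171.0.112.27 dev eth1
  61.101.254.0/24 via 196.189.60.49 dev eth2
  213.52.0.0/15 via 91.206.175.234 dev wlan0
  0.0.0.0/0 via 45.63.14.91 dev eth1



Longest prefix match for 61.101.254.173:
  /19 1.132.64.0: no
  /11 61.160.0.0: no
  /24 61.101.254.0: MATCH
  /15 213.52.0.0: no
  /0 0.0.0.0: MATCH
Selected: next-hop 196.189.60.49 via eth2 (matched /24)


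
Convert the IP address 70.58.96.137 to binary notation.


70 = 01000110
58 = 00111010
96 = 01100000
137 = 10001001
Binary: 01000110.00111010.01100000.10001001


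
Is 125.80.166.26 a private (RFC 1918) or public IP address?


RFC 1918 private ranges:
  10.0.0.0/8 (10.0.0.0 - 10.255.255.255)
  172.16.0.0/12 (172.16.0.0 - 172.31.255.255)
  192.168.0.0/16 (192.168.0.0 - 192.168.255.255)
Public (not in any RFC 1918 range)


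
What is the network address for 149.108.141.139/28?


IP:   10010101.01101100.10001101.10001011
Mask: 11111111.11111111.11111111.11110000
AND operation:
Net:  10010101.01101100.10001101.10000000
Network: 149.108.141.128/28


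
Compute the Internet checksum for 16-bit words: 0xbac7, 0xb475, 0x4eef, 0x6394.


Sum all words (with carry folding):
+ 0xbac7 = 0xbac7
+ 0xb475 = 0x6f3d
+ 0x4eef = 0xbe2c
+ 0x6394 = 0x21c1
One's complement: ~0x21c1
Checksum = 0xde3e


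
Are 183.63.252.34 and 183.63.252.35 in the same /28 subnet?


Mask: 255.255.255.240
183.63.252.34 AND mask = 183.63.252.32
183.63.252.35 AND mask = 183.63.252.32
Yes, same subnet (183.63.252.32)


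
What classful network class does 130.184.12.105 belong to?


First octet: 130
Binary: 10000010
10xxxxxx -> Class B (128-191)
Class B, default mask 255.255.0.0 (/16)


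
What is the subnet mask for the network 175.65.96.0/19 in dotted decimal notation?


/19 means 19 network bits, 13 host bits
Binary: 11111111111111111110000000000000
Mask: 255.255.224.0


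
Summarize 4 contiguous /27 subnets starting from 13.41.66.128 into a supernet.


Original prefix: /27
Number of subnets: 4 = 2^2
New prefix = 27 - 2 = 25
Supernet: 13.41.66.128/25


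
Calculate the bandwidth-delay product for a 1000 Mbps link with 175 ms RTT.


BDP = bandwidth * RTT
= 1000 Mbps * 175 ms
= 1000 * 1e6 * 175 / 1000 bits
= 175000000 bits
= 21875000 bytes
= 21362.3047 KB
BDP = 175000000 bits (21875000 bytes)


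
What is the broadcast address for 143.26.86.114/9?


Network: 143.0.0.0/9
Host bits = 23
Set all host bits to 1:
Broadcast: 143.127.255.255


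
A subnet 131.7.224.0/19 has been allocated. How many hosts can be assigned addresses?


Host bits = 32 - 19 = 13
Total addresses = 2^13 = 8192
Usable = total - 2 (network and broadcast)
Usable hosts: 8190


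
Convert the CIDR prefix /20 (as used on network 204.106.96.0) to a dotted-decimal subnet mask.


/20 means 20 network bits, 12 host bits
Binary: 11111111111111111111000000000000
Mask: 255.255.240.0


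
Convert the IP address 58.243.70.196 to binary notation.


58 = 00111010
243 = 11110011
70 = 01000110
196 = 11000100
Binary: 00111010.11110011.01000110.11000100


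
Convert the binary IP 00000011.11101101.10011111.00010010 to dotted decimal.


00000011 = 3
11101101 = 237
10011111 = 159
00010010 = 18
IP: 3.237.159.18


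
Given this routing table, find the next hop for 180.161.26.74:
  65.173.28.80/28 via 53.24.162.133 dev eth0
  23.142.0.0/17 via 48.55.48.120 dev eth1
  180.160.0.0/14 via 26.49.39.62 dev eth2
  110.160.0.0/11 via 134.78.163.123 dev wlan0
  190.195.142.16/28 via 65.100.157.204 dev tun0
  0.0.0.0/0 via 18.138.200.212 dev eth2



Longest prefix match for 180.161.26.74:
  /28 65.173.28.80: no
  /17 23.142.0.0: no
  /14 180.160.0.0: MATCH
  /11 110.160.0.0: no
  /28 190.195.142.16: no
  /0 0.0.0.0: MATCH
Selected: next-hop 26.49.39.62 via eth2 (matched /14)


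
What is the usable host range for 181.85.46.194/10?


Network: 181.64.0.0
Broadcast: 181.127.255.255
First usable = network + 1
Last usable = broadcast - 1
Range: 181.64.0.1 to 181.127.255.254


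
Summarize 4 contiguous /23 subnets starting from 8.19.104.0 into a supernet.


Original prefix: /23
Number of subnets: 4 = 2^2
New prefix = 23 - 2 = 21
Supernet: 8.19.104.0/21


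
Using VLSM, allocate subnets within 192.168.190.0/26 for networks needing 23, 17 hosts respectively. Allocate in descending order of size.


23 hosts -> /27 (30 usable): 192.168.190.0/27
17 hosts -> /27 (30 usable): 192.168.190.32/27
Allocation: 192.168.190.0/27 (23 hosts, 30 usable); 192.168.190.32/27 (17 hosts, 30 usable)


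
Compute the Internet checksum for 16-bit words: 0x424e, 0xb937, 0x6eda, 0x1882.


Sum all words (with carry folding):
+ 0x424e = 0x424e
+ 0xb937 = 0xfb85
+ 0x6eda = 0x6a60
+ 0x1882 = 0x82e2
One's complement: ~0x82e2
Checksum = 0x7d1d


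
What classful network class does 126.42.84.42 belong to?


First octet: 126
Binary: 01111110
0xxxxxxx -> Class A (1-126)
Class A, default mask 255.0.0.0 (/8)


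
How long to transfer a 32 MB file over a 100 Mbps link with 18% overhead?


Effective throughput = 100 * (1 - 18/100) = 82 Mbps
File size in Mb = 32 * 8 = 256 Mb
Time = 256 / 82
Time = 3.122 seconds


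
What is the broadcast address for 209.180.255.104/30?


Network: 209.180.255.104/30
Host bits = 2
Set all host bits to 1:
Broadcast: 209.180.255.107


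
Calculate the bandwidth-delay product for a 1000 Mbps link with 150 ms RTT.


BDP = bandwidth * RTT
= 1000 Mbps * 150 ms
= 1000 * 1e6 * 150 / 1000 bits
= 150000000 bits
= 18750000 bytes
= 18310.5469 KB
BDP = 150000000 bits (18750000 bytes)


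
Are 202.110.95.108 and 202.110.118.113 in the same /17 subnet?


Mask: 255.255.128.0
202.110.95.108 AND mask = 202.110.0.0
202.110.118.113 AND mask = 202.110.0.0
Yes, same subnet (202.110.0.0)


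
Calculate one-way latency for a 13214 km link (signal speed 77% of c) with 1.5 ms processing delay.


Speed = 0.77 * 3e5 km/s = 231000 km/s
Propagation delay = 13214 / 231000 = 0.0572 s = 57.2035 ms
Processing delay = 1.5 ms
Total one-way latency = 58.7035 ms


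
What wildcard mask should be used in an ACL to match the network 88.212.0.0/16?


Subnet mask: 255.255.0.0
Wildcard = 255.255.255.255 - subnet mask
255 - 255 = 0
255 - 255 = 0
255 - 0 = 255
255 - 0 = 255
Wildcard: 0.0.255.255


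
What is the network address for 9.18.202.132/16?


IP:   00001001.00010010.11001010.10000100
Mask: 11111111.11111111.00000000.00000000
AND operation:
Net:  00001001.00010010.00000000.00000000
Network: 9.18.0.0/16


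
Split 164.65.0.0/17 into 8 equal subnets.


New prefix = 17 + 3 = 20
Each subnet has 4096 addresses
  164.65.0.0/20
  164.65.16.0/20
  164.65.32.0/20
  164.65.48.0/20
  164.65.64.0/20
  164.65.80.0/20
  164.65.96.0/20
  164.65.112.0/20
Subnets: 164.65.0.0/20, 164.65.16.0/20, 164.65.32.0/20, 164.65.48.0/20, 164.65.64.0/20, 164.65.80.0/20, 164.65.96.0/20, 164.65.112.0/20


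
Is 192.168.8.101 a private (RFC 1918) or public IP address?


RFC 1918 private ranges:
  10.0.0.0/8 (10.0.0.0 - 10.255.255.255)
  172.16.0.0/12 (172.16.0.0 - 172.31.255.255)
  192.168.0.0/16 (192.168.0.0 - 192.168.255.255)
Private (in 192.168.0.0/16)


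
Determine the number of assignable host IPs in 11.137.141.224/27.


Host bits = 32 - 27 = 5
Total addresses = 2^5 = 32
Usable = total - 2 (network and broadcast)
Usable hosts: 30


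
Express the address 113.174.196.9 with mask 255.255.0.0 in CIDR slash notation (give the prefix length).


Binary: 11111111.11111111.00000000.00000000
Count leading 1s
Prefix: /16


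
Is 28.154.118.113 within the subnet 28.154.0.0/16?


Subnet network: 28.154.0.0
Test IP AND mask: 28.154.0.0
Yes, 28.154.118.113 is in 28.154.0.0/16


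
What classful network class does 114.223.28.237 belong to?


First octet: 114
Binary: 01110010
0xxxxxxx -> Class A (1-126)
Class A, default mask 255.0.0.0 (/8)


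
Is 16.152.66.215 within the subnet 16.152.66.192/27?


Subnet network: 16.152.66.192
Test IP AND mask: 16.152.66.192
Yes, 16.152.66.215 is in 16.152.66.192/27


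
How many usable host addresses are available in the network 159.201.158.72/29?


Host bits = 32 - 29 = 3
Total addresses = 2^3 = 8
Usable = total - 2 (network and broadcast)
Usable hosts: 6


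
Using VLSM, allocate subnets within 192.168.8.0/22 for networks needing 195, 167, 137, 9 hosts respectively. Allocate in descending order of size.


195 hosts -> /24 (254 usable): 192.168.8.0/24
167 hosts -> /24 (254 usable): 192.168.9.0/24
137 hosts -> /24 (254 usable): 192.168.10.0/24
9 hosts -> /28 (14 usable): 192.168.11.0/28
Allocation: 192.168.8.0/24 (195 hosts, 254 usable); 192.168.9.0/24 (167 hosts, 254 usable); 192.168.10.0/24 (137 hosts, 254 usable); 192.168.11.0/28 (9 hosts, 14 usable)


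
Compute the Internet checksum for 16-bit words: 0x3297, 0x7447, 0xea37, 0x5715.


Sum all words (with carry folding):
+ 0x3297 = 0x3297
+ 0x7447 = 0xa6de
+ 0xea37 = 0x9116
+ 0x5715 = 0xe82b
One's complement: ~0xe82b
Checksum = 0x17d4


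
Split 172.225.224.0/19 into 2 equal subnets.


New prefix = 19 + 1 = 20
Each subnet has 4096 addresses
  172.225.224.0/20
  172.225.240.0/20
Subnets: 172.225.224.0/20, 172.225.240.0/20


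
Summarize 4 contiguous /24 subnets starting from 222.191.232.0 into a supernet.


Original prefix: /24
Number of subnets: 4 = 2^2
New prefix = 24 - 2 = 22
Supernet: 222.191.232.0/22


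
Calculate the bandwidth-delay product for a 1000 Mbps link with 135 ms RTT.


BDP = bandwidth * RTT
= 1000 Mbps * 135 ms
= 1000 * 1e6 * 135 / 1000 bits
= 135000000 bits
= 16875000 bytes
= 16479.4922 KB
BDP = 135000000 bits (16875000 bytes)


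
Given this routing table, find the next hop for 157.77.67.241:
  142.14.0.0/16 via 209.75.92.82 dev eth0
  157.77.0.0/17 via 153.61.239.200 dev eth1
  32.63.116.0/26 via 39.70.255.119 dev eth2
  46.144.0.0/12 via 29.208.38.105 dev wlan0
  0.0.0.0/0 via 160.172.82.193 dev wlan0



Longest prefix match for 157.77.67.241:
  /16 142.14.0.0: no
  /17 157.77.0.0: MATCH
  /26 32.63.116.0: no
  /12 46.144.0.0: no
  /0 0.0.0.0: MATCH
Selected: next-hop 153.61.239.200 via eth1 (matched /17)


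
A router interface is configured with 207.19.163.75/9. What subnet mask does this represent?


/9 means 9 network bits, 23 host bits
Binary: 11111111100000000000000000000000
Mask: 255.128.0.0


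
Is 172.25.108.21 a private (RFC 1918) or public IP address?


RFC 1918 private ranges:
  10.0.0.0/8 (10.0.0.0 - 10.255.255.255)
  172.16.0.0/12 (172.16.0.0 - 172.31.255.255)
  192.168.0.0/16 (192.168.0.0 - 192.168.255.255)
Private (in 172.16.0.0/12)


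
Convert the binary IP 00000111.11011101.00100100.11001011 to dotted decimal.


00000111 = 7
11011101 = 221
00100100 = 36
11001011 = 203
IP: 7.221.36.203


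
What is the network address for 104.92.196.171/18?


IP:   01101000.01011100.11000100.10101011
Mask: 11111111.11111111.11000000.00000000
AND operation:
Net:  01101000.01011100.11000000.00000000
Network: 104.92.192.0/18


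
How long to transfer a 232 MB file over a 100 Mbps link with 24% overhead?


Effective throughput = 100 * (1 - 24/100) = 76 Mbps
File size in Mb = 232 * 8 = 1856 Mb
Time = 1856 / 76
Time = 24.4211 seconds


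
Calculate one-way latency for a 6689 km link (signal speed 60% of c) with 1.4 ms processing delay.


Speed = 0.6 * 3e5 km/s = 180000 km/s
Propagation delay = 6689 / 180000 = 0.0372 s = 37.1611 ms
Processing delay = 1.4 ms
Total one-way latency = 38.5611 ms


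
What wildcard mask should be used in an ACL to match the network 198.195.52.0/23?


Subnet mask: 255.255.254.0
Wildcard = 255.255.255.255 - subnet mask
255 - 255 = 0
255 - 255 = 0
255 - 254 = 1
255 - 0 = 255
Wildcard: 0.0.1.255


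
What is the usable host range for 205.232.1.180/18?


Network: 205.232.0.0
Broadcast: 205.232.63.255
First usable = network + 1
Last usable = broadcast - 1
Range: 205.232.0.1 to 205.232.63.254


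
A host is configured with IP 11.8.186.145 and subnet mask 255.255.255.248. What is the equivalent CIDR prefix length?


Binary: 11111111.11111111.11111111.11111000
Count leading 1s
Prefix: /29


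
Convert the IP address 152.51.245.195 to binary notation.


152 = 10011000
51 = 00110011
245 = 11110101
195 = 11000011
Binary: 10011000.00110011.11110101.11000011


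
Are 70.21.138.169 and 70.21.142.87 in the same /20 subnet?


Mask: 255.255.240.0
70.21.138.169 AND mask = 70.21.128.0
70.21.142.87 AND mask = 70.21.128.0
Yes, same subnet (70.21.128.0)


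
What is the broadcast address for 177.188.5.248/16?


Network: 177.188.0.0/16
Host bits = 16
Set all host bits to 1:
Broadcast: 177.188.255.255


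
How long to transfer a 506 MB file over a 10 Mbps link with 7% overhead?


Effective throughput = 10 * (1 - 7/100) = 9.3 Mbps
File size in Mb = 506 * 8 = 4048 Mb
Time = 4048 / 9.3
Time = 435.2688 seconds


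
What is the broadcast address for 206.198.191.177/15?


Network: 206.198.0.0/15
Host bits = 17
Set all host bits to 1:
Broadcast: 206.199.255.255


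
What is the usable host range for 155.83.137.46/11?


Network: 155.64.0.0
Broadcast: 155.95.255.255
First usable = network + 1
Last usable = broadcast - 1
Range: 155.64.0.1 to 155.95.255.254


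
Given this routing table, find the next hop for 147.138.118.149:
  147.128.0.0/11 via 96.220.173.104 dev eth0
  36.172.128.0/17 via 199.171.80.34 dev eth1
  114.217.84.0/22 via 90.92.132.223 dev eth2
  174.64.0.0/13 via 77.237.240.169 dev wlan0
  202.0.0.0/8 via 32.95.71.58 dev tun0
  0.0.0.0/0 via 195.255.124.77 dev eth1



Longest prefix match for 147.138.118.149:
  /11 147.128.0.0: MATCH
  /17 36.172.128.0: no
  /22 114.217.84.0: no
  /13 174.64.0.0: no
  /8 202.0.0.0: no
  /0 0.0.0.0: MATCH
Selected: next-hop 96.220.173.104 via eth0 (matched /11)


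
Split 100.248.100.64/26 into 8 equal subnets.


New prefix = 26 + 3 = 29
Each subnet has 8 addresses
  100.248.100.64/29
  100.248.100.72/29
  100.248.100.80/29
  100.248.100.88/29
  100.248.100.96/29
  100.248.100.104/29
  100.248.100.112/29
  100.248.100.120/29
Subnets: 100.248.100.64/29, 100.248.100.72/29, 100.248.100.80/29, 100.248.100.88/29, 100.248.100.96/29, 100.248.100.104/29, 100.248.100.112/29, 100.248.100.120/29


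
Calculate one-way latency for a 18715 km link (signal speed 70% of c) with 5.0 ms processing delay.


Speed = 0.7 * 3e5 km/s = 210000 km/s
Propagation delay = 18715 / 210000 = 0.0891 s = 89.119 ms
Processing delay = 5.0 ms
Total one-way latency = 94.119 ms


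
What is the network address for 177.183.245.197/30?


IP:   10110001.10110111.11110101.11000101
Mask: 11111111.11111111.11111111.11111100
AND operation:
Net:  10110001.10110111.11110101.11000100
Network: 177.183.245.196/30


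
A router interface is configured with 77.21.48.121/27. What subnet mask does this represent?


/27 means 27 network bits, 5 host bits
Binary: 11111111111111111111111111100000
Mask: 255.255.255.224


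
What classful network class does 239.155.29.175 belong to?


First octet: 239
Binary: 11101111
1110xxxx -> Class D (224-239)
Class D (multicast), default mask N/A


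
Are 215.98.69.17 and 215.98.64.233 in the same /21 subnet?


Mask: 255.255.248.0
215.98.69.17 AND mask = 215.98.64.0
215.98.64.233 AND mask = 215.98.64.0
Yes, same subnet (215.98.64.0)


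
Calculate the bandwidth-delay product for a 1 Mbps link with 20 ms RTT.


BDP = bandwidth * RTT
= 1 Mbps * 20 ms
= 1 * 1e6 * 20 / 1000 bits
= 20000 bits
= 2500 bytes
= 2.4414 KB
BDP = 20000 bits (2500 bytes)


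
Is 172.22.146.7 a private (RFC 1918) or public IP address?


RFC 1918 private ranges:
  10.0.0.0/8 (10.0.0.0 - 10.255.255.255)
  172.16.0.0/12 (172.16.0.0 - 172.31.255.255)
  192.168.0.0/16 (192.168.0.0 - 192.168.255.255)
Private (in 172.16.0.0/12)


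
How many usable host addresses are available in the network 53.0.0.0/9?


Host bits = 32 - 9 = 23
Total addresses = 2^23 = 8388608
Usable = total - 2 (network and broadcast)
Usable hosts: 8388606


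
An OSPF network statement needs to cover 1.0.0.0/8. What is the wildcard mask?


Subnet mask: 255.0.0.0
Wildcard = 255.255.255.255 - subnet mask
255 - 255 = 0
255 - 0 = 255
255 - 0 = 255
255 - 0 = 255
Wildcard: 0.255.255.255


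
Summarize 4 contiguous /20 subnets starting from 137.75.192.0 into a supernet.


Original prefix: /20
Number of subnets: 4 = 2^2
New prefix = 20 - 2 = 18
Supernet: 137.75.192.0/18


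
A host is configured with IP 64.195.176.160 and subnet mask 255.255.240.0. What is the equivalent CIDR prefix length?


Binary: 11111111.11111111.11110000.00000000
Count leading 1s
Prefix: /20


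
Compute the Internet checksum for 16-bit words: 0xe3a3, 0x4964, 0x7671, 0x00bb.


Sum all words (with carry folding):
+ 0xe3a3 = 0xe3a3
+ 0x4964 = 0x2d08
+ 0x7671 = 0xa379
+ 0x00bb = 0xa434
One's complement: ~0xa434
Checksum = 0x5bcb


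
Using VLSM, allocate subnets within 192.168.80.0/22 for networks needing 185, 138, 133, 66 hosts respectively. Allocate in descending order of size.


185 hosts -> /24 (254 usable): 192.168.80.0/24
138 hosts -> /24 (254 usable): 192.168.81.0/24
133 hosts -> /24 (254 usable): 192.168.82.0/24
66 hosts -> /25 (126 usable): 192.168.83.0/25
Allocation: 192.168.80.0/24 (185 hosts, 254 usable); 192.168.81.0/24 (138 hosts, 254 usable); 192.168.82.0/24 (133 hosts, 254 usable); 192.168.83.0/25 (66 hosts, 126 usable)


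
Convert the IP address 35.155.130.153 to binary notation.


35 = 00100011
155 = 10011011
130 = 10000010
153 = 10011001
Binary: 00100011.10011011.10000010.10011001


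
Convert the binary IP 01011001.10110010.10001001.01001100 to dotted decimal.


01011001 = 89
10110010 = 178
10001001 = 137
01001100 = 76
IP: 89.178.137.76


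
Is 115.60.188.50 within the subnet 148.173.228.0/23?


Subnet network: 148.173.228.0
Test IP AND mask: 115.60.188.0
No, 115.60.188.50 is not in 148.173.228.0/23


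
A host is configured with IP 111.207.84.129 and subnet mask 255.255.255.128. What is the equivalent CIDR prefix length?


Binary: 11111111.11111111.11111111.10000000
Count leading 1s
Prefix: /25


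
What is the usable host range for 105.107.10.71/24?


Network: 105.107.10.0
Broadcast: 105.107.10.255
First usable = network + 1
Last usable = broadcast - 1
Range: 105.107.10.1 to 105.107.10.254


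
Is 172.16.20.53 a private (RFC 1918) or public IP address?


RFC 1918 private ranges:
  10.0.0.0/8 (10.0.0.0 - 10.255.255.255)
  172.16.0.0/12 (172.16.0.0 - 172.31.255.255)
  192.168.0.0/16 (192.168.0.0 - 192.168.255.255)
Private (in 172.16.0.0/12)


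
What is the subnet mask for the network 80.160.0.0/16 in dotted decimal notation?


/16 means 16 network bits, 16 host bits
Binary: 11111111111111110000000000000000
Mask: 255.255.0.0


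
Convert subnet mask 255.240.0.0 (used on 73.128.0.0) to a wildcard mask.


Subnet mask: 255.240.0.0
Wildcard = 255.255.255.255 - subnet mask
255 - 255 = 0
255 - 240 = 15
255 - 0 = 255
255 - 0 = 255
Wildcard: 0.15.255.255


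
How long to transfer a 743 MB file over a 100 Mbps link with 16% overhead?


Effective throughput = 100 * (1 - 16/100) = 84 Mbps
File size in Mb = 743 * 8 = 5944 Mb
Time = 5944 / 84
Time = 70.7619 seconds


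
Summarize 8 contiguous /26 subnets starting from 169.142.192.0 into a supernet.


Original prefix: /26
Number of subnets: 8 = 2^3
New prefix = 26 - 3 = 23
Supernet: 169.142.192.0/23


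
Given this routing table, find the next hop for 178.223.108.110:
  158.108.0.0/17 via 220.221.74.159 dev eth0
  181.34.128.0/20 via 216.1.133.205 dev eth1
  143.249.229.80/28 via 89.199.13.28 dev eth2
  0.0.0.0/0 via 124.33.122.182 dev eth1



Longest prefix match for 178.223.108.110:
  /17 158.108.0.0: no
  /20 181.34.128.0: no
  /28 143.249.229.80: no
  /0 0.0.0.0: MATCH
Selected: next-hop 124.33.122.182 via eth1 (matched /0)


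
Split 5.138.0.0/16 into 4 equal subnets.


New prefix = 16 + 2 = 18
Each subnet has 16384 addresses
  5.138.0.0/18
  5.138.64.0/18
  5.138.128.0/18
  5.138.192.0/18
Subnets: 5.138.0.0/18, 5.138.64.0/18, 5.138.128.0/18, 5.138.192.0/18


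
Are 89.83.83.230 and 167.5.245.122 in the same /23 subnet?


Mask: 255.255.254.0
89.83.83.230 AND mask = 89.83.82.0
167.5.245.122 AND mask = 167.5.244.0
No, different subnets (89.83.82.0 vs 167.5.244.0)


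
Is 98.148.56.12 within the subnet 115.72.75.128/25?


Subnet network: 115.72.75.128
Test IP AND mask: 98.148.56.0
No, 98.148.56.12 is not in 115.72.75.128/25


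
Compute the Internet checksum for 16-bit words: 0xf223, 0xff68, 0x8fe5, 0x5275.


Sum all words (with carry folding):
+ 0xf223 = 0xf223
+ 0xff68 = 0xf18c
+ 0x8fe5 = 0x8172
+ 0x5275 = 0xd3e7
One's complement: ~0xd3e7
Checksum = 0x2c18


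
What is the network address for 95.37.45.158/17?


IP:   01011111.00100101.00101101.10011110
Mask: 11111111.11111111.10000000.00000000
AND operation:
Net:  01011111.00100101.00000000.00000000
Network: 95.37.0.0/17


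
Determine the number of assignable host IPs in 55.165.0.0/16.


Host bits = 32 - 16 = 16
Total addresses = 2^16 = 65536
Usable = total - 2 (network and broadcast)
Usable hosts: 65534


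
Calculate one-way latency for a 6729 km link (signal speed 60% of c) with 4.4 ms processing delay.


Speed = 0.6 * 3e5 km/s = 180000 km/s
Propagation delay = 6729 / 180000 = 0.0374 s = 37.3833 ms
Processing delay = 4.4 ms
Total one-way latency = 41.7833 ms


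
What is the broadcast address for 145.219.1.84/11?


Network: 145.192.0.0/11
Host bits = 21
Set all host bits to 1:
Broadcast: 145.223.255.255


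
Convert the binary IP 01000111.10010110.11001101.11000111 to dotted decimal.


01000111 = 71
10010110 = 150
11001101 = 205
11000111 = 199
IP: 71.150.205.199


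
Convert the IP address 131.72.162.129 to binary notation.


131 = 10000011
72 = 01001000
162 = 10100010
129 = 10000001
Binary: 10000011.01001000.10100010.10000001


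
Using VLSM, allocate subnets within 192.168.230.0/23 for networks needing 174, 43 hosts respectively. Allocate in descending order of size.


174 hosts -> /24 (254 usable): 192.168.230.0/24
43 hosts -> /26 (62 usable): 192.168.231.0/26
Allocation: 192.168.230.0/24 (174 hosts, 254 usable); 192.168.231.0/26 (43 hosts, 62 usable)


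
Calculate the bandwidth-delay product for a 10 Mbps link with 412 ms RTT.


BDP = bandwidth * RTT
= 10 Mbps * 412 ms
= 10 * 1e6 * 412 / 1000 bits
= 4120000 bits
= 515000 bytes
= 502.9297 KB
BDP = 4120000 bits (515000 bytes)


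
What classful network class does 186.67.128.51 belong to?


First octet: 186
Binary: 10111010
10xxxxxx -> Class B (128-191)
Class B, default mask 255.255.0.0 (/16)


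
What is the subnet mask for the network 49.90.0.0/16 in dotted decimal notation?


/16 means 16 network bits, 16 host bits
Binary: 11111111111111110000000000000000
Mask: 255.255.0.0


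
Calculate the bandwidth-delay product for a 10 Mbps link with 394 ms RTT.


BDP = bandwidth * RTT
= 10 Mbps * 394 ms
= 10 * 1e6 * 394 / 1000 bits
= 3940000 bits
= 492500 bytes
= 480.957 KB
BDP = 3940000 bits (492500 bytes)


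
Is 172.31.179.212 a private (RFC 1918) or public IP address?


RFC 1918 private ranges:
  10.0.0.0/8 (10.0.0.0 - 10.255.255.255)
  172.16.0.0/12 (172.16.0.0 - 172.31.255.255)
  192.168.0.0/16 (192.168.0.0 - 192.168.255.255)
Private (in 172.16.0.0/12)


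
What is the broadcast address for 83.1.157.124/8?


Network: 83.0.0.0/8
Host bits = 24
Set all host bits to 1:
Broadcast: 83.255.255.255


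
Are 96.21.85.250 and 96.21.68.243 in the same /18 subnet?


Mask: 255.255.192.0
96.21.85.250 AND mask = 96.21.64.0
96.21.68.243 AND mask = 96.21.64.0
Yes, same subnet (96.21.64.0)


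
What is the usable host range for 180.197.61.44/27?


Network: 180.197.61.32
Broadcast: 180.197.61.63
First usable = network + 1
Last usable = broadcast - 1
Range: 180.197.61.33 to 180.197.61.62


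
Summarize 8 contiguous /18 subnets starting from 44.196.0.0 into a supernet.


Original prefix: /18
Number of subnets: 8 = 2^3
New prefix = 18 - 3 = 15
Supernet: 44.196.0.0/15


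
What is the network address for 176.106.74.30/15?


IP:   10110000.01101010.01001010.00011110
Mask: 11111111.11111110.00000000.00000000
AND operation:
Net:  10110000.01101010.00000000.00000000
Network: 176.106.0.0/15


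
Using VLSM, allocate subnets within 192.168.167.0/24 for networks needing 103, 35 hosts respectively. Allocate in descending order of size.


103 hosts -> /25 (126 usable): 192.168.167.0/25
35 hosts -> /26 (62 usable): 192.168.167.128/26
Allocation: 192.168.167.0/25 (103 hosts, 126 usable); 192.168.167.128/26 (35 hosts, 62 usable)


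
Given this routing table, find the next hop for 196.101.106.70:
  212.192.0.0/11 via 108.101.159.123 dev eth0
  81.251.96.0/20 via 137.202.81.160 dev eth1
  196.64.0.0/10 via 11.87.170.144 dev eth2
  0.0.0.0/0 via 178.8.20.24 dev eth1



Longest prefix match for 196.101.106.70:
  /11 212.192.0.0: no
  /20 81.251.96.0: no
  /10 196.64.0.0: MATCH
  /0 0.0.0.0: MATCH
Selected: next-hop 11.87.170.144 via eth2 (matched /10)


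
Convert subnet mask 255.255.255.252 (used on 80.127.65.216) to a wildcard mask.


Subnet mask: 255.255.255.252
Wildcard = 255.255.255.255 - subnet mask
255 - 255 = 0
255 - 255 = 0
255 - 255 = 0
255 - 252 = 3
Wildcard: 0.0.0.3


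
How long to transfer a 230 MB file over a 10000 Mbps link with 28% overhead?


Effective throughput = 10000 * (1 - 28/100) = 7200 Mbps
File size in Mb = 230 * 8 = 1840 Mb
Time = 1840 / 7200
Time = 0.2556 seconds


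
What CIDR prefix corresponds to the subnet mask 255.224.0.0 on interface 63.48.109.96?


Binary: 11111111.11100000.00000000.00000000
Count leading 1s
Prefix: /11


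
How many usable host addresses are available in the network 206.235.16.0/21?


Host bits = 32 - 21 = 11
Total addresses = 2^11 = 2048
Usable = total - 2 (network and broadcast)
Usable hosts: 2046


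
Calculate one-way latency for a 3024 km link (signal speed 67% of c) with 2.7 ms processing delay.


Speed = 0.67 * 3e5 km/s = 201000 km/s
Propagation delay = 3024 / 201000 = 0.015 s = 15.0448 ms
Processing delay = 2.7 ms
Total one-way latency = 17.7448 ms


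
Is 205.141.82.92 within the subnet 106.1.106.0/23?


Subnet network: 106.1.106.0
Test IP AND mask: 205.141.82.0
No, 205.141.82.92 is not in 106.1.106.0/23


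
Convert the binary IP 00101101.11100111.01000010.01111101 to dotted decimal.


00101101 = 45
11100111 = 231
01000010 = 66
01111101 = 125
IP: 45.231.66.125


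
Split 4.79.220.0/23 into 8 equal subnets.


New prefix = 23 + 3 = 26
Each subnet has 64 addresses
  4.79.220.0/26
  4.79.220.64/26
  4.79.220.128/26
  4.79.220.192/26
  4.79.221.0/26
  4.79.221.64/26
  4.79.221.128/26
  4.79.221.192/26
Subnets: 4.79.220.0/26, 4.79.220.64/26, 4.79.220.128/26, 4.79.220.192/26, 4.79.221.0/26, 4.79.221.64/26, 4.79.221.128/26, 4.79.221.192/26


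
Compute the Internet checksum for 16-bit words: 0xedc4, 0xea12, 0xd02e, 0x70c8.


Sum all words (with carry folding):
+ 0xedc4 = 0xedc4
+ 0xea12 = 0xd7d7
+ 0xd02e = 0xa806
+ 0x70c8 = 0x18cf
One's complement: ~0x18cf
Checksum = 0xe730


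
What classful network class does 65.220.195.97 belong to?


First octet: 65
Binary: 01000001
0xxxxxxx -> Class A (1-126)
Class A, default mask 255.0.0.0 (/8)


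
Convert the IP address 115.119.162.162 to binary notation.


115 = 01110011
119 = 01110111
162 = 10100010
162 = 10100010
Binary: 01110011.01110111.10100010.10100010


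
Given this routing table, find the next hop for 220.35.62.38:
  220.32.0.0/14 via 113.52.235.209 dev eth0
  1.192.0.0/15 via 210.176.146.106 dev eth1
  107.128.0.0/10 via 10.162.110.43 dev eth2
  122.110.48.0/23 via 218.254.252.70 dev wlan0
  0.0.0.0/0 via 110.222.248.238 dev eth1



Longest prefix match for 220.35.62.38:
  /14 220.32.0.0: MATCH
  /15 1.192.0.0: no
  /10 107.128.0.0: no
  /23 122.110.48.0: no
  /0 0.0.0.0: MATCH
Selected: next-hop 113.52.235.209 via eth0 (matched /14)


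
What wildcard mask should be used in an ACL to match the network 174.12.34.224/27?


Subnet mask: 255.255.255.224
Wildcard = 255.255.255.255 - subnet mask
255 - 255 = 0
255 - 255 = 0
255 - 255 = 0
255 - 224 = 31
Wildcard: 0.0.0.31


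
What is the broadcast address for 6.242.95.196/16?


Network: 6.242.0.0/16
Host bits = 16
Set all host bits to 1:
Broadcast: 6.242.255.255


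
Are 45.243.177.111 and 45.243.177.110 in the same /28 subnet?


Mask: 255.255.255.240
45.243.177.111 AND mask = 45.243.177.96
45.243.177.110 AND mask = 45.243.177.96
Yes, same subnet (45.243.177.96)


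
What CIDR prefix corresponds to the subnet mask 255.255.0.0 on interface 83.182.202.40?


Binary: 11111111.11111111.00000000.00000000
Count leading 1s
Prefix: /16


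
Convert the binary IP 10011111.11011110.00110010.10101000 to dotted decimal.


10011111 = 159
11011110 = 222
00110010 = 50
10101000 = 168
IP: 159.222.50.168


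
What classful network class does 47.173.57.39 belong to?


First octet: 47
Binary: 00101111
0xxxxxxx -> Class A (1-126)
Class A, default mask 255.0.0.0 (/8)


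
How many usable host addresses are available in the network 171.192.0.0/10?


Host bits = 32 - 10 = 22
Total addresses = 2^22 = 4194304
Usable = total - 2 (network and broadcast)
Usable hosts: 4194302


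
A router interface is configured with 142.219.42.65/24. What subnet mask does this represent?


/24 means 24 network bits, 8 host bits
Binary: 11111111111111111111111100000000
Mask: 255.255.255.0


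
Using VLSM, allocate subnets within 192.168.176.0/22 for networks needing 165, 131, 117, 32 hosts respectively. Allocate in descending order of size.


165 hosts -> /24 (254 usable): 192.168.176.0/24
131 hosts -> /24 (254 usable): 192.168.177.0/24
117 hosts -> /25 (126 usable): 192.168.178.0/25
32 hosts -> /26 (62 usable): 192.168.178.128/26
Allocation: 192.168.176.0/24 (165 hosts, 254 usable); 192.168.177.0/24 (131 hosts, 254 usable); 192.168.178.0/25 (117 hosts, 126 usable); 192.168.178.128/26 (32 hosts, 62 usable)


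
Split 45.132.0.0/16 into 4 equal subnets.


New prefix = 16 + 2 = 18
Each subnet has 16384 addresses
  45.132.0.0/18
  45.132.64.0/18
  45.132.128.0/18
  45.132.192.0/18
Subnets: 45.132.0.0/18, 45.132.64.0/18, 45.132.128.0/18, 45.132.192.0/18


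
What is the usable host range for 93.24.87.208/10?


Network: 93.0.0.0
Broadcast: 93.63.255.255
First usable = network + 1
Last usable = broadcast - 1
Range: 93.0.0.1 to 93.63.255.254


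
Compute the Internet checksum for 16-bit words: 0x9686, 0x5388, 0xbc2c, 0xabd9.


Sum all words (with carry folding):
+ 0x9686 = 0x9686
+ 0x5388 = 0xea0e
+ 0xbc2c = 0xa63b
+ 0xabd9 = 0x5215
One's complement: ~0x5215
Checksum = 0xadea


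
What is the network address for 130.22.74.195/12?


IP:   10000010.00010110.01001010.11000011
Mask: 11111111.11110000.00000000.00000000
AND operation:
Net:  10000010.00010000.00000000.00000000
Network: 130.16.0.0/12


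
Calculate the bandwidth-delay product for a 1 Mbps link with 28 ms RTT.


BDP = bandwidth * RTT
= 1 Mbps * 28 ms
= 1 * 1e6 * 28 / 1000 bits
= 28000 bits
= 3500 bytes
= 3.418 KB
BDP = 28000 bits (3500 bytes)


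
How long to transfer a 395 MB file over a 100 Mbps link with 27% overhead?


Effective throughput = 100 * (1 - 27/100) = 73 Mbps
File size in Mb = 395 * 8 = 3160 Mb
Time = 3160 / 73
Time = 43.2877 seconds


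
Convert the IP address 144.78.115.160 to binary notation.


144 = 10010000
78 = 01001110
115 = 01110011
160 = 10100000
Binary: 10010000.01001110.01110011.10100000


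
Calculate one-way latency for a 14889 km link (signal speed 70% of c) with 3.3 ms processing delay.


Speed = 0.7 * 3e5 km/s = 210000 km/s
Propagation delay = 14889 / 210000 = 0.0709 s = 70.9 ms
Processing delay = 3.3 ms
Total one-way latency = 74.2 ms


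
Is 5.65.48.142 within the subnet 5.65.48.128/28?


Subnet network: 5.65.48.128
Test IP AND mask: 5.65.48.128
Yes, 5.65.48.142 is in 5.65.48.128/28


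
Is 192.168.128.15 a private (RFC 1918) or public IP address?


RFC 1918 private ranges:
  10.0.0.0/8 (10.0.0.0 - 10.255.255.255)
  172.16.0.0/12 (172.16.0.0 - 172.31.255.255)
  192.168.0.0/16 (192.168.0.0 - 192.168.255.255)
Private (in 192.168.0.0/16)


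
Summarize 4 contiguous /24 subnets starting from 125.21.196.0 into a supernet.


Original prefix: /24
Number of subnets: 4 = 2^2
New prefix = 24 - 2 = 22
Supernet: 125.21.196.0/22


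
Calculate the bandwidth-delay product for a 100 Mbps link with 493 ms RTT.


BDP = bandwidth * RTT
= 100 Mbps * 493 ms
= 100 * 1e6 * 493 / 1000 bits
= 49300000 bits
= 6162500 bytes
= 6018.0664 KB
BDP = 49300000 bits (6162500 bytes)


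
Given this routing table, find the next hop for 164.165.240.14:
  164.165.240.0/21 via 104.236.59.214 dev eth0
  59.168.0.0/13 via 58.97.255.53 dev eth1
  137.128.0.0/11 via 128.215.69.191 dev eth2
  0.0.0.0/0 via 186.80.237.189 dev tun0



Longest prefix match for 164.165.240.14:
  /21 164.165.240.0: MATCH
  /13 59.168.0.0: no
  /11 137.128.0.0: no
  /0 0.0.0.0: MATCH
Selected: next-hop 104.236.59.214 via eth0 (matched /21)


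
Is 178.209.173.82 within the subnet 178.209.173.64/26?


Subnet network: 178.209.173.64
Test IP AND mask: 178.209.173.64
Yes, 178.209.173.82 is in 178.209.173.64/26


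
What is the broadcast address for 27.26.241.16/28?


Network: 27.26.241.16/28
Host bits = 4
Set all host bits to 1:
Broadcast: 27.26.241.31


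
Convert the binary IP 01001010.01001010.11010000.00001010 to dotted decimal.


01001010 = 74
01001010 = 74
11010000 = 208
00001010 = 10
IP: 74.74.208.10


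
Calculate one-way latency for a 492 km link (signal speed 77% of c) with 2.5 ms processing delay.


Speed = 0.77 * 3e5 km/s = 231000 km/s
Propagation delay = 492 / 231000 = 0.0021 s = 2.1299 ms
Processing delay = 2.5 ms
Total one-way latency = 4.6299 ms


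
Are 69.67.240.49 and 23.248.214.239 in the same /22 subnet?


Mask: 255.255.252.0
69.67.240.49 AND mask = 69.67.240.0
23.248.214.239 AND mask = 23.248.212.0
No, different subnets (69.67.240.0 vs 23.248.212.0)


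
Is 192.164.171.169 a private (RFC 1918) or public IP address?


RFC 1918 private ranges:
  10.0.0.0/8 (10.0.0.0 - 10.255.255.255)
  172.16.0.0/12 (172.16.0.0 - 172.31.255.255)
  192.168.0.0/16 (192.168.0.0 - 192.168.255.255)
Public (not in any RFC 1918 range)


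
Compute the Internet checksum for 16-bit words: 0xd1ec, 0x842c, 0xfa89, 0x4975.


Sum all words (with carry folding):
+ 0xd1ec = 0xd1ec
+ 0x842c = 0x5619
+ 0xfa89 = 0x50a3
+ 0x4975 = 0x9a18
One's complement: ~0x9a18
Checksum = 0x65e7


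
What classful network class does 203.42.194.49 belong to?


First octet: 203
Binary: 11001011
110xxxxx -> Class C (192-223)
Class C, default mask 255.255.255.0 (/24)


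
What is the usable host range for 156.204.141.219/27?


Network: 156.204.141.192
Broadcast: 156.204.141.223
First usable = network + 1
Last usable = broadcast - 1
Range: 156.204.141.193 to 156.204.141.222


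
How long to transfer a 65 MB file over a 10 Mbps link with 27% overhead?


Effective throughput = 10 * (1 - 27/100) = 7.3 Mbps
File size in Mb = 65 * 8 = 520 Mb
Time = 520 / 7.3
Time = 71.2329 seconds


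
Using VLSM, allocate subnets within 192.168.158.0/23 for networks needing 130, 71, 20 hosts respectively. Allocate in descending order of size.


130 hosts -> /24 (254 usable): 192.168.158.0/24
71 hosts -> /25 (126 usable): 192.168.159.0/25
20 hosts -> /27 (30 usable): 192.168.159.128/27
Allocation: 192.168.158.0/24 (130 hosts, 254 usable); 192.168.159.0/25 (71 hosts, 126 usable); 192.168.159.128/27 (20 hosts, 30 usable)


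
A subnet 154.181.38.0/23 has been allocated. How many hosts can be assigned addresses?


Host bits = 32 - 23 = 9
Total addresses = 2^9 = 512
Usable = total - 2 (network and broadcast)
Usable hosts: 510


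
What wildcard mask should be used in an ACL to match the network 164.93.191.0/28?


Subnet mask: 255.255.255.240
Wildcard = 255.255.255.255 - subnet mask
255 - 255 = 0
255 - 255 = 0
255 - 255 = 0
255 - 240 = 15
Wildcard: 0.0.0.15


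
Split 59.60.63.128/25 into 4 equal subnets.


New prefix = 25 + 2 = 27
Each subnet has 32 addresses
  59.60.63.128/27
  59.60.63.160/27
  59.60.63.192/27
  59.60.63.224/27
Subnets: 59.60.63.128/27, 59.60.63.160/27, 59.60.63.192/27, 59.60.63.224/27


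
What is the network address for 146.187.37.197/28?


IP:   10010010.10111011.00100101.11000101
Mask: 11111111.11111111.11111111.11110000
AND operation:
Net:  10010010.10111011.00100101.11000000
Network: 146.187.37.192/28


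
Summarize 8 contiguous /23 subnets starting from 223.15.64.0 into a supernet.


Original prefix: /23
Number of subnets: 8 = 2^3
New prefix = 23 - 3 = 20
Supernet: 223.15.64.0/20


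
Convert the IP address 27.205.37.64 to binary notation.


27 = 00011011
205 = 11001101
37 = 00100101
64 = 01000000
Binary: 00011011.11001101.00100101.01000000


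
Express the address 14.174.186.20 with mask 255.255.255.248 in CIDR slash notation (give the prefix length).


Binary: 11111111.11111111.11111111.11111000
Count leading 1s
Prefix: /29


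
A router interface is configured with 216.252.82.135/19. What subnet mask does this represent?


/19 means 19 network bits, 13 host bits
Binary: 11111111111111111110000000000000
Mask: 255.255.224.0


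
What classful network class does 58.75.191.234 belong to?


First octet: 58
Binary: 00111010
0xxxxxxx -> Class A (1-126)
Class A, default mask 255.0.0.0 (/8)


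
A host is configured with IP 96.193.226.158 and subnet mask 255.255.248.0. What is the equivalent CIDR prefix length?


Binary: 11111111.11111111.11111000.00000000
Count leading 1s
Prefix: /21
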